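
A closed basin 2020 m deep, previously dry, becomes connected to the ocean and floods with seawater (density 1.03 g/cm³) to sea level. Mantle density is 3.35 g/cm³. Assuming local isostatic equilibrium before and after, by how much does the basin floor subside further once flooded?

After flooding the water column is d + s deep. Its weight must equal the weight of mantle displaced by the extra subsidence s: (d + s) ρ_w = s ρ_m.
s = d ρ_w / (ρ_m − ρ_w) = 2020 m × 1.03/(3.35 − 1.03) = 897 m.

897 m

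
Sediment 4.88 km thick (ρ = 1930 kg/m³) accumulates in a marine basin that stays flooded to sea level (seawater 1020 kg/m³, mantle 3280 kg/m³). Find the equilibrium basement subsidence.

Submarine loading: the sediment displaces seawater, and the subsidence is in turn flooded, so s (ρ_m − ρ_w) = t (ρ_sed − ρ_w).
s = 4.88 km × (1930 − 1020) / (3280 − 1020) = 1.96 km.

1.96 km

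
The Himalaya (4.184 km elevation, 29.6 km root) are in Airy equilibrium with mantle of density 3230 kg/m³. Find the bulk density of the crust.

ρ_c h = (ρ_m − ρ_c) r → ρ_c (h + r) = ρ_m r → ρ_c = ρ_m r / (h + r).
ρ_c = 3230 × 29.6 km / (4.184 km + 29.6 km) = 2830 kg/m³.

2830 kg/m³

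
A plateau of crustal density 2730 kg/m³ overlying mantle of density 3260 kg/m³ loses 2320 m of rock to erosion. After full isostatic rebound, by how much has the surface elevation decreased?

377 m

Rebound u = e ρ_c/ρ_m = 2320 m × 2730/3260 = 1943 m.
Net surface drop = e − u = 2320 m − 1943 m = e (ρ_m − ρ_c)/ρ_m = 377 m.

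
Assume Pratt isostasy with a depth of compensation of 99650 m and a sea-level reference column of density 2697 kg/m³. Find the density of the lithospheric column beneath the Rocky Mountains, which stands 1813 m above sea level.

Pratt balance: ρ_ref D = ρ (D + h).
ρ = ρ_ref D/(D + h) = 2697 × 99650 m/(99650 m + 1813 m) = 2650 kg/m³.

2650 kg/m³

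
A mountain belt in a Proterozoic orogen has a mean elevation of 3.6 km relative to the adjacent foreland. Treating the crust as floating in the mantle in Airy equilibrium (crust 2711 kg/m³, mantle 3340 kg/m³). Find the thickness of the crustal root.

Balancing pressure at the compensation depth: the weight of the topography is balanced by the buoyancy of the root, ρ_c h = (ρ_m − ρ_c) r.
r = h · ρ_c / (ρ_m − ρ_c) = 3.6 km × 2711 / (3340 − 2711) = 15.5 km.

15.5 km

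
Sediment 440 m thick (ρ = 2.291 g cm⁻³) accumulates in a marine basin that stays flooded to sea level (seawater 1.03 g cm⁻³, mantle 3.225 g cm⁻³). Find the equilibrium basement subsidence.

Submarine loading: the sediment displaces seawater, and the subsidence is in turn flooded, so s (ρ_m − ρ_w) = t (ρ_sed − ρ_w).
s = 440 m × (2.291 − 1.03) / (3.225 − 1.03) = 253 m.

253 m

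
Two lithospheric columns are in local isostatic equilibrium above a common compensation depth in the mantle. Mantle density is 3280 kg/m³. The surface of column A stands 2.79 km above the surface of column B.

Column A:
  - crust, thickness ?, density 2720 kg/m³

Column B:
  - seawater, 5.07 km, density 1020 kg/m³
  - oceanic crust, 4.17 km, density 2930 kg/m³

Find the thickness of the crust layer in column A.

39.4 km

Take the compensation level at the base of the deeper column (depth z_c below the surface of column A) and equate Σ ρ_i t_i down to z_c; mantle fills any gap and the z_c terms cancel.
Column A: x×2720 + (z_c − 0 − x)×3280
Column B: 2.79×0 + 5.07×1020 + 4.17×2930 + (z_c − 2.79 − 9.24)×3280
The z_c×3280 term appears on both sides and cancels. Collect the known terms of each column as K = Σ(ρt)_known − 3280 × (depth of known layers): K_A = 0 − 3280×0 = 0; K_B = 17389.5 − 3280×(2.79 + 9.24) = −22068.9.
Balance: K_A − x×(3280 − 2720) = K_B, so x = (K_A − K_B)/(3280 − 2720) = 22068.9/560 = 39.4 km.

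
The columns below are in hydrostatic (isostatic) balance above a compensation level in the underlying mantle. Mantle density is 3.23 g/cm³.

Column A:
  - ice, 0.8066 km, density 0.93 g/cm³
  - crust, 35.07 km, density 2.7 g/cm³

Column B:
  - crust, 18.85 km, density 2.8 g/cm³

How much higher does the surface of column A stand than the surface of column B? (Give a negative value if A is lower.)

3.82 km

For any compensation level in the mantle, the mantle terms cancel and isostasy reduces to e = (Σt_A − Σt_B) − (Σ(ρt)_A − Σ(ρt)_B) / ρ_m.
Σt_A = 35.8766 km; Σt_B = 18.85 km; Σ(ρt)_A = 95.439138; Σ(ρt)_B = 52.78 (in km·g/cm³).
e = (35.8766 − 18.85) − (95.439138 − 52.78) / 3.23 = 3.82 km.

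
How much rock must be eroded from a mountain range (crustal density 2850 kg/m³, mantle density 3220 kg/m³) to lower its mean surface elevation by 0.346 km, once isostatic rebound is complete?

Net drop Δ = e − u = e − e ρ_c/ρ_m = e (ρ_m − ρ_c)/ρ_m.
e = Δ ρ_m/(ρ_m − ρ_c) = 0.346 km × 3220/370 = 3.01 km.

3.01 km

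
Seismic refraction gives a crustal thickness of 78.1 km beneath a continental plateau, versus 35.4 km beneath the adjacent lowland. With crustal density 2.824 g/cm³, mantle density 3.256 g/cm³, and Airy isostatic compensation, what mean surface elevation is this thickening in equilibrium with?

Excess crust Δ = 78.1 km − 35.4 km = 42.7 km, split between elevation h and root r with h + r = Δ.
Airy balance ρ_c h = (ρ_m − ρ_c) r gives r = h ρ_c/(ρ_m − ρ_c), so h (1 + ρ_c/(ρ_m − ρ_c)) = Δ, i.e. h = Δ (ρ_m − ρ_c)/ρ_m.
h = 42.7 km × 0.432/3.256 = 5.67 km.

5.67 km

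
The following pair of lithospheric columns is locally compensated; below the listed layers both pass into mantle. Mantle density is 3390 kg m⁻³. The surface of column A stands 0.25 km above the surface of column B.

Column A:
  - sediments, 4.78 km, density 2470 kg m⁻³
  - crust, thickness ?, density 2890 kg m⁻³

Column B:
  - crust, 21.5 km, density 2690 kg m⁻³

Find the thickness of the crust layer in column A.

Take the compensation level at the base of the deeper column (depth z_c below the surface of column A) and equate Σ ρ_i t_i down to z_c; mantle fills any gap and the z_c terms cancel.
Column A: 4.78×2470 + x×2890 + (z_c − 4.78 − x)×3390
Column B: 0.25×0 + 21.5×2690 + (z_c − 0.25 − 21.5)×3390
The z_c×3390 term appears on both sides and cancels. Collect the known terms of each column as K = Σ(ρt)_known − 3390 × (depth of known layers): K_A = 11806.6 − 3390×4.78 = −4397.6; K_B = 57835 − 3390×(0.25 + 21.5) = −15897.5.
Balance: K_A − x×(3390 − 2890) = K_B, so x = (K_A − K_B)/(3390 − 2890) = 11499.9/500 = 23 km.

23 km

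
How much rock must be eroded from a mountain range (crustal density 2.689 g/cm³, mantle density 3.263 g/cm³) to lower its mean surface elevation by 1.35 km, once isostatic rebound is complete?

Net drop Δ = e − u = e − e ρ_c/ρ_m = e (ρ_m − ρ_c)/ρ_m.
e = Δ ρ_m/(ρ_m − ρ_c) = 1.35 km × 3.263/0.574 = 7.67 km.

7.67 km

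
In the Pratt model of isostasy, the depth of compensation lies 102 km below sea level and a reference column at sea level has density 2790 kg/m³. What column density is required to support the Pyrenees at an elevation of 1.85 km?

Pratt balance: ρ_ref D = ρ (D + h).
ρ = ρ_ref D/(D + h) = 2790 × 102 km/(102 km + 1.85 km) = 2740 kg/m³.

2740 kg/m³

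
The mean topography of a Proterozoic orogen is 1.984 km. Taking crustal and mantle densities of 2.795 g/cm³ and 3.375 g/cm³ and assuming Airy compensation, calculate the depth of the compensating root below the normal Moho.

9.56 km

Isostatic balance requires: the weight of the topography is balanced by the buoyancy of the root, ρ_c h = (ρ_m − ρ_c) r.
r = h · ρ_c / (ρ_m − ρ_c) = 1.984 km × 2.795 / (3.375 − 2.795) = 9.56 km.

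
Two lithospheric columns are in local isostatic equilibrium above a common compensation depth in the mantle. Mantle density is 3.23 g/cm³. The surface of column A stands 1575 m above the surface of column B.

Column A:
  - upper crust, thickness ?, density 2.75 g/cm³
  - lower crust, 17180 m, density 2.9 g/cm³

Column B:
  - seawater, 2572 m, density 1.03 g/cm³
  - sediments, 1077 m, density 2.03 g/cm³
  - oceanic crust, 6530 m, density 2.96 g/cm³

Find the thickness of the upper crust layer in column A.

Take the compensation level at the base of the deeper column (depth z_c below the surface of column A) and equate Σ ρ_i t_i down to z_c; mantle fills any gap and the z_c terms cancel.
Column A: x×2.75 + 17180×2.9 + (z_c − 17180 − x)×3.23
Column B: 1575×0 + 2572×1.03 + 1077×2.03 + 6530×2.96 + (z_c − 1575 − 10179)×3.23
The z_c×3.23 term appears on both sides and cancels. Collect the known terms of each column as K = Σ(ρt)_known − 3.23 × (depth of known layers): K_A = 49822 − 3.23×17180 = −5669.4; K_B = 24164.27 − 3.23×(1575 + 10179) = −13801.15.
Balance: K_A − x×(3.23 − 2.75) = K_B, so x = (K_A − K_B)/(3.23 − 2.75) = 8131.75/0.48 = 16900 m.

16900 m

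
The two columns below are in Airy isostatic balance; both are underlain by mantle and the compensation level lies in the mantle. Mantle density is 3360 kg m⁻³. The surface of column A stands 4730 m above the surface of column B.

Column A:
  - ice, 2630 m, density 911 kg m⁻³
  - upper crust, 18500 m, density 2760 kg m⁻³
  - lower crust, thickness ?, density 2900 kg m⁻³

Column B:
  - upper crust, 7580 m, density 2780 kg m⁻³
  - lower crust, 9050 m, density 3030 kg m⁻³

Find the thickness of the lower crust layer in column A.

Take the compensation level at the base of the deeper column (depth z_c below the surface of column A) and equate Σ ρ_i t_i down to z_c; mantle fills any gap and the z_c terms cancel.
Column A: 2630×911 + 18500×2760 + x×2900 + (z_c − 21130 − x)×3360
Column B: 4730×0 + 7580×2780 + 9050×3030 + (z_c − 4730 − 16630)×3360
The z_c×3360 term appears on both sides and cancels. Collect the known terms of each column as K = Σ(ρt)_known − 3360 × (depth of known layers): K_A = 53455930 − 3360×21130 = −17540870; K_B = 48493900 − 3360×(4730 + 16630) = −23275700.
Balance: K_A − x×(3360 − 2900) = K_B, so x = (K_A − K_B)/(3360 − 2900) = 5734830/460 = 12500 m.

12500 m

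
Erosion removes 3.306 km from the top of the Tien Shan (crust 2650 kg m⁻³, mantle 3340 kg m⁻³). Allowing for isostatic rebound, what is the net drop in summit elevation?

0.683 km

Rebound u = e ρ_c/ρ_m = 3.306 km × 2650/3340 = 2.623 km.
Net surface drop = e − u = 3.306 km − 2.623 km = e (ρ_m − ρ_c)/ρ_m = 0.683 km.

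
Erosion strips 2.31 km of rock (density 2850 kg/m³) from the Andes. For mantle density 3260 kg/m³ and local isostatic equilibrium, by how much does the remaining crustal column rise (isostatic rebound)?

Unloading: uplift u = e ρ_c/ρ_m = 2.31 km × 2850/3260 = 2.02 km.

2.02 km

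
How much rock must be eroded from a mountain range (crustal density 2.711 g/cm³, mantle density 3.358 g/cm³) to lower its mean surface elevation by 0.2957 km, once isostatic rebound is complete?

Net drop Δ = e − u = e − e ρ_c/ρ_m = e (ρ_m − ρ_c)/ρ_m.
e = Δ ρ_m/(ρ_m − ρ_c) = 0.2957 km × 3.358/0.647 = 1.53 km.

1.53 km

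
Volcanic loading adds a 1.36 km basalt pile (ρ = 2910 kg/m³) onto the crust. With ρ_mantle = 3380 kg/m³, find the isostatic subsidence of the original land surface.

Subaerial loading: s = t ρ_load / ρ_m.
s = 1.36 km × 2910/3380 = 1.17 km.

1.17 km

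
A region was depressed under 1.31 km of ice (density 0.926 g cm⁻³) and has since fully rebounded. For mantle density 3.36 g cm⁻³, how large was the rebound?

0.361 km

Removing the load lets mantle flow back in; uplift u satisfies ρ_ice t = ρ_m u.
u = t ρ_ice/ρ_m = 1.31 km × 0.926/3.36 = 0.361 km.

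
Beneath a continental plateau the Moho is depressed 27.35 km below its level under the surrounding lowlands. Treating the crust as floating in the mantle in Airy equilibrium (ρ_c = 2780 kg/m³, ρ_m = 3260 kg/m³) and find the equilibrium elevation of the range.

Isostatic balance requires: ρ_c h = (ρ_m − ρ_c) r.
h = r (ρ_m − ρ_c) / ρ_c = 27.35 km × (3260 − 2780) / 2780 = 4.72 km.

4.72 km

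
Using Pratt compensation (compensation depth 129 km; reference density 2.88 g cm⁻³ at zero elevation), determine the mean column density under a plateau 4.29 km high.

Pratt balance: ρ_ref D = ρ (D + h).
ρ = ρ_ref D/(D + h) = 2.88 × 129 km/(129 km + 4.29 km) = 2.79 g cm⁻³.

2.79 g cm⁻³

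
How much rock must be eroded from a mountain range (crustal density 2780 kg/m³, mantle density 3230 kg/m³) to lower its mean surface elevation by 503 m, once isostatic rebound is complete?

Net drop Δ = e − u = e − e ρ_c/ρ_m = e (ρ_m − ρ_c)/ρ_m.
e = Δ ρ_m/(ρ_m − ρ_c) = 503 m × 3230/450 = 3610 m.

3610 m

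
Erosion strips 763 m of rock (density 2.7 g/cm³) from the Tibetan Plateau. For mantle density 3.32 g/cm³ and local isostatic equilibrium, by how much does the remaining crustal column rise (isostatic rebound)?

Unloading: uplift u = e ρ_c/ρ_m = 763 m × 2.7/3.32 = 621 m.

621 m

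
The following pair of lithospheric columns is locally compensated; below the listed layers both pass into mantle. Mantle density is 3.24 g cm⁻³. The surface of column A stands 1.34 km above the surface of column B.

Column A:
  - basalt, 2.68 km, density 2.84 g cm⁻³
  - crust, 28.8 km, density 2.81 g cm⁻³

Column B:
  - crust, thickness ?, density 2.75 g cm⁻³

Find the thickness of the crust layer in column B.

18.6 km

Take the compensation level at the base of the deeper column (depth z_c below the surface of column A) and equate Σ ρ_i t_i down to z_c; mantle fills any gap and the z_c terms cancel.
Column A: 2.68×2.84 + 28.8×2.81 + (z_c − 31.48)×3.24
Column B: 1.34×0 + x×2.75 + (z_c − 1.34 − 0 − x)×3.24
The z_c×3.24 term appears on both sides and cancels. Collect the known terms of each column as K = Σ(ρt)_known − 3.24 × (depth of known layers): K_A = 88.5392 − 3.24×31.48 = −13.456; K_B = 0 − 3.24×(1.34 + 0) = −4.3416.
Balance: K_A = K_B − x×(3.24 − 2.75), so x = (K_B − K_A)/(3.24 − 2.75) = 9.1144/0.49 = 18.6 km.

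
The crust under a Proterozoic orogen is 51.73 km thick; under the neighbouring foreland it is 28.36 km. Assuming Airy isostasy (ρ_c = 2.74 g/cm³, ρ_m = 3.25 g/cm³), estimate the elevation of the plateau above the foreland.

3.67 km

Excess crust Δ = 51.73 km − 28.36 km = 23.37 km, split between elevation h and root r with h + r = Δ.
Airy balance ρ_c h = (ρ_m − ρ_c) r gives r = h ρ_c/(ρ_m − ρ_c), so h (1 + ρ_c/(ρ_m − ρ_c)) = Δ, i.e. h = Δ (ρ_m − ρ_c)/ρ_m.
h = 23.37 km × 0.51/3.25 = 3.67 km.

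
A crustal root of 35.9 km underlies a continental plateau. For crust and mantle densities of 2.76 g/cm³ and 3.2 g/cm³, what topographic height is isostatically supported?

In Airy isostatic equilibrium: ρ_c h = (ρ_m − ρ_c) r.
h = r (ρ_m − ρ_c) / ρ_c = 35.9 km × (3.2 − 2.76) / 2.76 = 5.72 km.

5.72 km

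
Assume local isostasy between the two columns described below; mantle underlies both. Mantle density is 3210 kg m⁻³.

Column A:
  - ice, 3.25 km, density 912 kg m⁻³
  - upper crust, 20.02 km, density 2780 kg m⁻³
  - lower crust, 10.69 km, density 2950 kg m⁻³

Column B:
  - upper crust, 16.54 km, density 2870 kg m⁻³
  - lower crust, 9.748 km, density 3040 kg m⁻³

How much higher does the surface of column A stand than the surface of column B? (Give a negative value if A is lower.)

3.61 km

For any compensation level in the mantle, the mantle terms cancel and isostasy reduces to e = (Σt_A − Σt_B) − (Σ(ρt)_A − Σ(ρt)_B) / ρ_m.
Σt_A = 33.96 km; Σt_B = 26.288 km; Σ(ρt)_A = 90155.1; Σ(ρt)_B = 77103.72 (in km·kg m⁻³).
e = (33.96 − 26.288) − (90155.1 − 77103.72) / 3210 = 3.61 km.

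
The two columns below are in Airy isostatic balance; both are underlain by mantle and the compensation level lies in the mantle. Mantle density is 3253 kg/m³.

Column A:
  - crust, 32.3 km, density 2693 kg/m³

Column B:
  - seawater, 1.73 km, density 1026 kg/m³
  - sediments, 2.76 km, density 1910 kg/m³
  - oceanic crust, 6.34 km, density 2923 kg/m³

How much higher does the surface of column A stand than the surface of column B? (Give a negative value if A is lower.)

2.59 km

For any compensation level in the mantle, the mantle terms cancel and isostasy reduces to e = (Σt_A − Σt_B) − (Σ(ρt)_A − Σ(ρt)_B) / ρ_m.
Σt_A = 32.3 km; Σt_B = 10.83 km; Σ(ρt)_A = 86983.9; Σ(ρt)_B = 25578.4 (in km·kg/m³).
e = (32.3 − 10.83) − (86983.9 − 25578.4) / 3253 = 2.59 km.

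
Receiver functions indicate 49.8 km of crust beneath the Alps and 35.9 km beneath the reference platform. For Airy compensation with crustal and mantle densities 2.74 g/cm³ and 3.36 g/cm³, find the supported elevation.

Excess crust Δ = 49.8 km − 35.9 km = 13.9 km, split between elevation h and root r with h + r = Δ.
Airy balance ρ_c h = (ρ_m − ρ_c) r gives r = h ρ_c/(ρ_m − ρ_c), so h (1 + ρ_c/(ρ_m − ρ_c)) = Δ, i.e. h = Δ (ρ_m − ρ_c)/ρ_m.
h = 13.9 km × 0.62/3.36 = 2.56 km.

2.56 km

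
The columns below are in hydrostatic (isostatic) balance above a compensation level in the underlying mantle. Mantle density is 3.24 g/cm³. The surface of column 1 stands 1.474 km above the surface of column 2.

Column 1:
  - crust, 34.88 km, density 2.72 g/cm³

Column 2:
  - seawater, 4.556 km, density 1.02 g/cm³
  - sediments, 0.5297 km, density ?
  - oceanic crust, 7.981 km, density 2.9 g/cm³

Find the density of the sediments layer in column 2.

2.23 g/cm³

Take the compensation level at the base of the deeper column (depth z_c below the surface of column 1) and equate Σ ρ_i t_i down to z_c; mantle fills any gap and the z_c terms cancel.
Column 1: 34.88×2.72 + (z_c − 34.88)×3.24
Column 2: 1.474×0 + 4.556×1.02 + 0.5297×ρ + 7.981×2.9 + (z_c − 1.474 − 13.0667)×3.24
The z_c×3.24 term appears on both sides and cancels. Collect the known terms of each column as K = Σ(ρt)_known − 3.24 × (depth of known layers): K_1 = 94.8736 − 3.24×34.88 = −18.1376; K_2 = 27.79202 − 3.24×(1.474 + 13.0667) = −19.319848.
Balance: K_1 = K_2 + 0.5297×ρ, so ρ = (K_1 − K_2)/0.5297 = 1.18225/0.5297 = 2.23 g/cm³.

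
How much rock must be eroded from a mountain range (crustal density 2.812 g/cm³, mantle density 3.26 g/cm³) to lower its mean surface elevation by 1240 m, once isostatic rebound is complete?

9020 m

Net drop Δ = e − u = e − e ρ_c/ρ_m = e (ρ_m − ρ_c)/ρ_m.
e = Δ ρ_m/(ρ_m − ρ_c) = 1240 m × 3.26/0.448 = 9020 m.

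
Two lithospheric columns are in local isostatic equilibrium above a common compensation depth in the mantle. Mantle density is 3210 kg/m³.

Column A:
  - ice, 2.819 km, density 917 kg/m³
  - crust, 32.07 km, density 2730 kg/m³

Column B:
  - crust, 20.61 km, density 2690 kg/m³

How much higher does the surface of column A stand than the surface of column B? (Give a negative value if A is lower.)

For any compensation level in the mantle, the mantle terms cancel and isostasy reduces to e = (Σt_A − Σt_B) − (Σ(ρt)_A − Σ(ρt)_B) / ρ_m.
Σt_A = 34.889 km; Σt_B = 20.61 km; Σ(ρt)_A = 90136.123; Σ(ρt)_B = 55440.9 (in km·kg/m³).
e = (34.889 − 20.61) − (90136.123 − 55440.9) / 3210 = 3.47 km.

3.47 km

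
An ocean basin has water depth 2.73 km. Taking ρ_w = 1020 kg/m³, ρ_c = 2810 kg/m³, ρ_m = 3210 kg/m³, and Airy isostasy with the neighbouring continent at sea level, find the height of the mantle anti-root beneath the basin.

12.2 km

In Airy isostatic equilibrium: replacing crust with seawater at the top is compensated by replacing crust with mantle at the base: d (ρ_c − ρ_w) = a (ρ_m − ρ_c).
a = d (ρ_c − ρ_w)/(ρ_m − ρ_c) = 2.73 km × 1790/400 = 12.2 km.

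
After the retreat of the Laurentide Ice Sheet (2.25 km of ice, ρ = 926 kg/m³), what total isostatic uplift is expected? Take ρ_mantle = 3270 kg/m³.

Removing the load lets mantle flow back in; uplift u satisfies ρ_ice t = ρ_m u.
u = t ρ_ice/ρ_m = 2.25 km × 926/3270 = 0.637 km.

0.637 km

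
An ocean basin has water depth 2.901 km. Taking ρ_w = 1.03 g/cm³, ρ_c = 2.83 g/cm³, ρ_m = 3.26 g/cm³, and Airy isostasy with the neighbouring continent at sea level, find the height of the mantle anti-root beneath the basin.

12.1 km

Equating mass per unit area of the two columns: replacing crust with seawater at the top is compensated by replacing crust with mantle at the base: d (ρ_c − ρ_w) = a (ρ_m − ρ_c).
a = d (ρ_c − ρ_w)/(ρ_m − ρ_c) = 2.901 km × 1.8/0.43 = 12.1 km.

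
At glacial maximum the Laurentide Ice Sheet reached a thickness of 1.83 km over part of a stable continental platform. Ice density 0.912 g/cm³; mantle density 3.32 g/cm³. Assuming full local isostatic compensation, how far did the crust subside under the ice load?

0.503 km

Isostatic balance requires: the ice load ρ_ice t is balanced by mantle displaced below, ρ_m s.
s = t ρ_ice / ρ_m = 1.83 km × 0.912/3.32 = 0.503 km.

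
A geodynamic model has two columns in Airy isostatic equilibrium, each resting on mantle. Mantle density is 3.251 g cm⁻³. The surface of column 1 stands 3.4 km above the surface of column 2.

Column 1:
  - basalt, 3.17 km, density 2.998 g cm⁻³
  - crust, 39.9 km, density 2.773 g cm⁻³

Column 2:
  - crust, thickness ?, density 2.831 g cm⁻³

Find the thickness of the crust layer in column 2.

Take the compensation level at the base of the deeper column (depth z_c below the surface of column 1) and equate Σ ρ_i t_i down to z_c; mantle fills any gap and the z_c terms cancel.
Column 1: 3.17×2.998 + 39.9×2.773 + (z_c − 43.07)×3.251
Column 2: 3.4×0 + x×2.831 + (z_c − 3.4 − 0 − x)×3.251
The z_c×3.251 term appears on both sides and cancels. Collect the known terms of each column as K = Σ(ρt)_known − 3.251 × (depth of known layers): K_1 = 120.14636 − 3.251×43.07 = −19.87421; K_2 = 0 − 3.251×(3.4 + 0) = −11.0534.
Balance: K_1 = K_2 − x×(3.251 − 2.831), so x = (K_2 − K_1)/(3.251 − 2.831) = 8.82081/0.42 = 21 km.

21 km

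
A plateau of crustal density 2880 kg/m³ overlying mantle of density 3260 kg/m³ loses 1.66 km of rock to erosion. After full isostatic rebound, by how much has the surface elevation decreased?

0.193 km

Rebound u = e ρ_c/ρ_m = 1.66 km × 2880/3260 = 1.467 km.
Net surface drop = e − u = 1.66 km − 1.467 km = e (ρ_m − ρ_c)/ρ_m = 0.193 km.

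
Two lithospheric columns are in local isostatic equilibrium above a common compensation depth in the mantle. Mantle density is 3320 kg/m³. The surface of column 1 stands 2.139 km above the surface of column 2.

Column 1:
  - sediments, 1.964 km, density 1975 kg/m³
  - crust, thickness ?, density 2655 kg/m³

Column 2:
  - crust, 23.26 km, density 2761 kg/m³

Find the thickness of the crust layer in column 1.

Take the compensation level at the base of the deeper column (depth z_c below the surface of column 1) and equate Σ ρ_i t_i down to z_c; mantle fills any gap and the z_c terms cancel.
Column 1: 1.964×1975 + x×2655 + (z_c − 1.964 − x)×3320
Column 2: 2.139×0 + 23.26×2761 + (z_c − 2.139 − 23.26)×3320
The z_c×3320 term appears on both sides and cancels. Collect the known terms of each column as K = Σ(ρt)_known − 3320 × (depth of known layers): K_1 = 3878.9 − 3320×1.964 = −2641.58; K_2 = 64220.86 − 3320×(2.139 + 23.26) = −20103.82.
Balance: K_1 − x×(3320 − 2655) = K_2, so x = (K_1 − K_2)/(3320 − 2655) = 17462.2/665 = 26.3 km.

26.3 km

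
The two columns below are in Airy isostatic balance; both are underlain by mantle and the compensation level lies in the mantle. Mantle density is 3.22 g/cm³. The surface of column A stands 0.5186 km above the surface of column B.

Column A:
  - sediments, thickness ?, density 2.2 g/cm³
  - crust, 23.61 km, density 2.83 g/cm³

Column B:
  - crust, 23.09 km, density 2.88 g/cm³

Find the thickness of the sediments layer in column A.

Take the compensation level at the base of the deeper column (depth z_c below the surface of column A) and equate Σ ρ_i t_i down to z_c; mantle fills any gap and the z_c terms cancel.
Column A: x×2.2 + 23.61×2.83 + (z_c − 23.61 − x)×3.22
Column B: 0.5186×0 + 23.09×2.88 + (z_c − 0.5186 − 23.09)×3.22
The z_c×3.22 term appears on both sides and cancels. Collect the known terms of each column as K = Σ(ρt)_known − 3.22 × (depth of known layers): K_A = 66.8163 − 3.22×23.61 = −9.2079; K_B = 66.4992 − 3.22×(0.5186 + 23.09) = −9.520492.
Balance: K_A − x×(3.22 − 2.2) = K_B, so x = (K_A − K_B)/(3.22 − 2.2) = 0.312592/1.02 = 0.306 km.

0.306 km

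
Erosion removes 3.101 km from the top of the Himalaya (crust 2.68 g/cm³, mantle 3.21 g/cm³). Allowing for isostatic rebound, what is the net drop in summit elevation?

Rebound u = e ρ_c/ρ_m = 3.101 km × 2.68/3.21 = 2.589 km.
Net surface drop = e − u = 3.101 km − 2.589 km = e (ρ_m − ρ_c)/ρ_m = 0.512 km.

0.512 km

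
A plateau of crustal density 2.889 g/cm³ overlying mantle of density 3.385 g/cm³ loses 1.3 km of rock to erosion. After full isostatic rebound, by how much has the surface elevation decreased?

Rebound u = e ρ_c/ρ_m = 1.3 km × 2.889/3.385 = 1.11 km.
Net surface drop = e − u = 1.3 km − 1.11 km = e (ρ_m − ρ_c)/ρ_m = 0.19 km.

0.19 km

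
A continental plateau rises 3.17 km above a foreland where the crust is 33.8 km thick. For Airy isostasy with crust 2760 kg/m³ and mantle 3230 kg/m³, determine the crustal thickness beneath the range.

55.6 km

Root depth r = h ρ_c / (ρ_m − ρ_c) = 3.17 km × 2760 / 470 = 18.62 km.
Total thickness = T + h + r = 33.8 km + 3.17 km + 18.62 km = 55.6 km.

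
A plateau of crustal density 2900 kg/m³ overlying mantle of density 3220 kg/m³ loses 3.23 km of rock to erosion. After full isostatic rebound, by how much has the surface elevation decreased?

Rebound u = e ρ_c/ρ_m = 3.23 km × 2900/3220 = 2.909 km.
Net surface drop = e − u = 3.23 km − 2.909 km = e (ρ_m − ρ_c)/ρ_m = 0.321 km.

0.321 km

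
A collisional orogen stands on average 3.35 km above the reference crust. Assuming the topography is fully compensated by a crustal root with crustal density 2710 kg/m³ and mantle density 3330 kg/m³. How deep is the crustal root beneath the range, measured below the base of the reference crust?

14.6 km

Isostatic balance requires: the weight of the topography is balanced by the buoyancy of the root, ρ_c h = (ρ_m − ρ_c) r.
r = h · ρ_c / (ρ_m − ρ_c) = 3.35 km × 2710 / (3330 − 2710) = 14.6 km.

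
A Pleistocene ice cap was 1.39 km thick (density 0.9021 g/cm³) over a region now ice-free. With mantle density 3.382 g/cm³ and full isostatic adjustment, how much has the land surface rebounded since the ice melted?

0.371 km

Removing the load lets mantle flow back in; uplift u satisfies ρ_ice t = ρ_m u.
u = t ρ_ice/ρ_m = 1.39 km × 0.9021/3.382 = 0.371 km.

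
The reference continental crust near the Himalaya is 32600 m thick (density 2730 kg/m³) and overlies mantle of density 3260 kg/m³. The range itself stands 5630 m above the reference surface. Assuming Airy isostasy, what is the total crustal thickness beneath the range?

67200 m

Root depth r = h ρ_c / (ρ_m − ρ_c) = 5630 m × 2730 / 530 = 29000 m.
Total thickness = T + h + r = 32600 m + 5630 m + 29000 m = 67200 m.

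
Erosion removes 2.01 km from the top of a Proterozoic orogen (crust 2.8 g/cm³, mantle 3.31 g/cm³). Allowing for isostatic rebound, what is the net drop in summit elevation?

Rebound u = e ρ_c/ρ_m = 2.01 km × 2.8/3.31 = 1.7 km.
Net surface drop = e − u = 2.01 km − 1.7 km = e (ρ_m − ρ_c)/ρ_m = 0.31 km.

0.31 km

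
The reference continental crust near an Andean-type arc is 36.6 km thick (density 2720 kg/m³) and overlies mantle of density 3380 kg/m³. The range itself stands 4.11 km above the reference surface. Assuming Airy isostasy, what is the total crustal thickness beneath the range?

57.6 km

Root depth r = h ρ_c / (ρ_m − ρ_c) = 4.11 km × 2720 / 660 = 16.94 km.
Total thickness = T + h + r = 36.6 km + 4.11 km + 16.94 km = 57.6 km.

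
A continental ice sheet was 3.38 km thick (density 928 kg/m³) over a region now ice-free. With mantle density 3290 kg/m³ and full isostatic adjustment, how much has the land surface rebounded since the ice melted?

Removing the load lets mantle flow back in; uplift u satisfies ρ_ice t = ρ_m u.
u = t ρ_ice/ρ_m = 3.38 km × 928/3290 = 0.953 km.

0.953 km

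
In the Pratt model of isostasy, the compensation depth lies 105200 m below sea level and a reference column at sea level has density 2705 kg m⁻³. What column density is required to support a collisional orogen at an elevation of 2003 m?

2650 kg m⁻³

Pratt balance: ρ_ref D = ρ (D + h).
ρ = ρ_ref D/(D + h) = 2705 × 105200 m/(105200 m + 2003 m) = 2650 kg m⁻³.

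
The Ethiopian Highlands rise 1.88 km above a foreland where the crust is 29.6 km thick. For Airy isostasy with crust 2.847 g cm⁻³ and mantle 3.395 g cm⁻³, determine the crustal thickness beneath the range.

41.2 km

Root depth r = h ρ_c / (ρ_m − ρ_c) = 1.88 km × 2.847 / 0.548 = 9.767 km.
Total thickness = T + h + r = 29.6 km + 1.88 km + 9.767 km = 41.2 km.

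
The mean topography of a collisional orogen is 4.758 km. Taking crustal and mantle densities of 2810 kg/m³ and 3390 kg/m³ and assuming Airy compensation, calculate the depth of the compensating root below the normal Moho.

23.1 km

By Archimedes' principle applied to the lithosphere: the weight of the topography is balanced by the buoyancy of the root, ρ_c h = (ρ_m − ρ_c) r.
r = h · ρ_c / (ρ_m − ρ_c) = 4.758 km × 2810 / (3390 − 2810) = 23.1 km.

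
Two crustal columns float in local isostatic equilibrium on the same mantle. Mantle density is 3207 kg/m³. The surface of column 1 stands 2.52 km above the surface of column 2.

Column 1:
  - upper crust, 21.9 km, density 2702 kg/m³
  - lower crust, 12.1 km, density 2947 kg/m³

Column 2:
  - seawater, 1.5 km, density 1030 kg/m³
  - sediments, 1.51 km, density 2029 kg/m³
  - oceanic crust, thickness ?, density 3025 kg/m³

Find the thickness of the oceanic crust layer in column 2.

Take the compensation level at the base of the deeper column (depth z_c below the surface of column 1) and equate Σ ρ_i t_i down to z_c; mantle fills any gap and the z_c terms cancel.
Column 1: 21.9×2702 + 12.1×2947 + (z_c − 34)×3207
Column 2: 2.52×0 + 1.5×1030 + 1.51×2029 + x×3025 + (z_c − 2.52 − 3.01 − x)×3207
The z_c×3207 term appears on both sides and cancels. Collect the known terms of each column as K = Σ(ρt)_known − 3207 × (depth of known layers): K_1 = 94832.5 − 3207×34 = −14205.5; K_2 = 4608.79 − 3207×(2.52 + 3.01) = −13125.92.
Balance: K_1 = K_2 − x×(3207 − 3025), so x = (K_2 − K_1)/(3207 − 3025) = 1079.58/182 = 5.93 km.

5.93 km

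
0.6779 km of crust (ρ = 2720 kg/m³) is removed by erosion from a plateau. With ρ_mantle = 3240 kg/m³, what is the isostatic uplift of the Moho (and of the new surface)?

0.569 km

Unloading: uplift u = e ρ_c/ρ_m = 0.6779 km × 2720/3240 = 0.569 km.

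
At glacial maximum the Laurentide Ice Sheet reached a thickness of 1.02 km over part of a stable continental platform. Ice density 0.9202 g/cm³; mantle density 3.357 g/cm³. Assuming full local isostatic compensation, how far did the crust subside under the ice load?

0.28 km

Isostatic balance requires: the ice load ρ_ice t is balanced by mantle displaced below, ρ_m s.
s = t ρ_ice / ρ_m = 1.02 km × 0.9202/3.357 = 0.28 km.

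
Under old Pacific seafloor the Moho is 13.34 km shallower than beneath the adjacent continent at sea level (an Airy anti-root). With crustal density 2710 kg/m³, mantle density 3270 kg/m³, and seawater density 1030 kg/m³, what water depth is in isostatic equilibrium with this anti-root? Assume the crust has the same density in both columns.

Replacing a thickness d of crust by seawater at the top must be balanced by replacing crust with mantle at the base: d (ρ_c − ρ_w) = a (ρ_m − ρ_c).
d = a (ρ_m − ρ_c)/(ρ_c − ρ_w) = 13.34 km × 560/1680 = 4.45 km.

4.45 km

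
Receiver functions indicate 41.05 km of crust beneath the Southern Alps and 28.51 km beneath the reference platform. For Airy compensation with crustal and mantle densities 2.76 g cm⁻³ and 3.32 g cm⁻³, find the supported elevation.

2.12 km

Excess crust Δ = 41.05 km − 28.51 km = 12.54 km, split between elevation h and root r with h + r = Δ.
Airy balance ρ_c h = (ρ_m − ρ_c) r gives r = h ρ_c/(ρ_m − ρ_c), so h (1 + ρ_c/(ρ_m − ρ_c)) = Δ, i.e. h = Δ (ρ_m − ρ_c)/ρ_m.
h = 12.54 km × 0.56/3.32 = 2.12 km.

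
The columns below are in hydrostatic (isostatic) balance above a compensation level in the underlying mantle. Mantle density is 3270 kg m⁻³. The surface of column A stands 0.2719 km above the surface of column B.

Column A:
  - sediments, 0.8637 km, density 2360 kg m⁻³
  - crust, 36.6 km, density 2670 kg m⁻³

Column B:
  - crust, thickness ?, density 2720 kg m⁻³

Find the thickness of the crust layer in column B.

39.7 km

Take the compensation level at the base of the deeper column (depth z_c below the surface of column A) and equate Σ ρ_i t_i down to z_c; mantle fills any gap and the z_c terms cancel.
Column A: 0.8637×2360 + 36.6×2670 + (z_c − 37.4637)×3270
Column B: 0.2719×0 + x×2720 + (z_c − 0.2719 − 0 − x)×3270
The z_c×3270 term appears on both sides and cancels. Collect the known terms of each column as K = Σ(ρt)_known − 3270 × (depth of known layers): K_A = 99760.332 − 3270×37.4637 = −22745.967; K_B = 0 − 3270×(0.2719 + 0) = −889.113.
Balance: K_A = K_B − x×(3270 − 2720), so x = (K_B − K_A)/(3270 − 2720) = 21856.9/550 = 39.7 km.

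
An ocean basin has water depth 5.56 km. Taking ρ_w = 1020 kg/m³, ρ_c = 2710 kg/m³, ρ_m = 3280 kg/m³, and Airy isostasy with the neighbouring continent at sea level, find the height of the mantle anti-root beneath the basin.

16.5 km

Balancing pressure at the compensation depth: replacing crust with seawater at the top is compensated by replacing crust with mantle at the base: d (ρ_c − ρ_w) = a (ρ_m − ρ_c).
a = d (ρ_c − ρ_w)/(ρ_m − ρ_c) = 5.56 km × 1690/570 = 16.5 km.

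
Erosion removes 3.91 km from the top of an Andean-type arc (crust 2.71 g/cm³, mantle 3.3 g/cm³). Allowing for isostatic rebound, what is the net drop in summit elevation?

0.699 km

Rebound u = e ρ_c/ρ_m = 3.91 km × 2.71/3.3 = 3.211 km.
Net surface drop = e − u = 3.91 km − 3.211 km = e (ρ_m − ρ_c)/ρ_m = 0.699 km.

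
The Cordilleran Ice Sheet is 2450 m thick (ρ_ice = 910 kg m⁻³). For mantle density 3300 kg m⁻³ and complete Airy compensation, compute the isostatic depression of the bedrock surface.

676 m

For local isostatic compensation: the ice load ρ_ice t is balanced by mantle displaced below, ρ_m s.
s = t ρ_ice / ρ_m = 2450 m × 910/3300 = 676 m.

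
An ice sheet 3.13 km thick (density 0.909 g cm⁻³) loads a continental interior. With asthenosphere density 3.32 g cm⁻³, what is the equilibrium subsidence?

In Airy isostatic equilibrium: the ice load ρ_ice t is balanced by mantle displaced below, ρ_m s.
s = t ρ_ice / ρ_m = 3.13 km × 0.909/3.32 = 0.857 km.

0.857 km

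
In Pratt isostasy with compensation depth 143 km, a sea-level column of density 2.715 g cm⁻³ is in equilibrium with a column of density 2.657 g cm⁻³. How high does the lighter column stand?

3.12 km

ρ_ref D = ρ (D + h) → h = D (ρ_ref − ρ)/ρ.
h = 143 km × (2.715 − 2.657)/2.657 = 3.12 km.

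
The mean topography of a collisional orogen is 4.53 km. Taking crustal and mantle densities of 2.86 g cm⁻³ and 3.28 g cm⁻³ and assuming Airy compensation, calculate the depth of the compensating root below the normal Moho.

Balancing pressure at the compensation depth: the weight of the topography is balanced by the buoyancy of the root, ρ_c h = (ρ_m − ρ_c) r.
r = h · ρ_c / (ρ_m − ρ_c) = 4.53 km × 2.86 / (3.28 − 2.86) = 30.8 km.

30.8 km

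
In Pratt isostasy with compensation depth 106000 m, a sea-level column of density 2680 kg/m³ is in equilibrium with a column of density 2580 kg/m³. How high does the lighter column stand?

4110 m

ρ_ref D = ρ (D + h) → h = D (ρ_ref − ρ)/ρ.
h = 106000 m × (2680 − 2580)/2580 = 4110 m.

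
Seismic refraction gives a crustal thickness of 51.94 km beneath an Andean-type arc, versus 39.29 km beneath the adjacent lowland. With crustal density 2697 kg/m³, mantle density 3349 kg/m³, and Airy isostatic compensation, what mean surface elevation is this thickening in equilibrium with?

2.46 km

Excess crust Δ = 51.94 km − 39.29 km = 12.65 km, split between elevation h and root r with h + r = Δ.
Airy balance ρ_c h = (ρ_m − ρ_c) r gives r = h ρ_c/(ρ_m − ρ_c), so h (1 + ρ_c/(ρ_m − ρ_c)) = Δ, i.e. h = Δ (ρ_m − ρ_c)/ρ_m.
h = 12.65 km × 652/3349 = 2.46 km.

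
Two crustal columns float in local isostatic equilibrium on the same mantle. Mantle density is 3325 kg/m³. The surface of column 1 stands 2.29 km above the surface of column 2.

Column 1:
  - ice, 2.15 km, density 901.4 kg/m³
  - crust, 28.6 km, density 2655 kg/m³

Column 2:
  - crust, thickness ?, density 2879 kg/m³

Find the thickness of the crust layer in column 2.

37.6 km

Take the compensation level at the base of the deeper column (depth z_c below the surface of column 1) and equate Σ ρ_i t_i down to z_c; mantle fills any gap and the z_c terms cancel.
Column 1: 2.15×901.4 + 28.6×2655 + (z_c − 30.75)×3325
Column 2: 2.29×0 + x×2879 + (z_c − 2.29 − 0 − x)×3325
The z_c×3325 term appears on both sides and cancels. Collect the known terms of each column as K = Σ(ρt)_known − 3325 × (depth of known layers): K_1 = 77871.01 − 3325×30.75 = −24372.74; K_2 = 0 − 3325×(2.29 + 0) = −7614.25.
Balance: K_1 = K_2 − x×(3325 − 2879), so x = (K_2 − K_1)/(3325 − 2879) = 16758.5/446 = 37.6 km.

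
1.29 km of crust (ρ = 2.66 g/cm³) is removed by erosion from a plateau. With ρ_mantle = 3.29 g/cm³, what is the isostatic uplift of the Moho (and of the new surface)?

Unloading: uplift u = e ρ_c/ρ_m = 1.29 km × 2.66/3.29 = 1.04 km.

1.04 km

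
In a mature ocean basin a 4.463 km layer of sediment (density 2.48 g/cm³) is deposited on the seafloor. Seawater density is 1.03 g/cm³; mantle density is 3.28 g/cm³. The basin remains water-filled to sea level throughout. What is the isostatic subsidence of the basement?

2.88 km

Submarine loading: the sediment displaces seawater, and the subsidence is in turn flooded, so s (ρ_m − ρ_w) = t (ρ_sed − ρ_w).
s = 4.463 km × (2.48 − 1.03) / (3.28 − 1.03) = 2.88 km.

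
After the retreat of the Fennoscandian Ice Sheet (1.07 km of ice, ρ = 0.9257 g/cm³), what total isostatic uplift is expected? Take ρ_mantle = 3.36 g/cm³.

Removing the load lets mantle flow back in; uplift u satisfies ρ_ice t = ρ_m u.
u = t ρ_ice/ρ_m = 1.07 km × 0.9257/3.36 = 0.295 km.

0.295 km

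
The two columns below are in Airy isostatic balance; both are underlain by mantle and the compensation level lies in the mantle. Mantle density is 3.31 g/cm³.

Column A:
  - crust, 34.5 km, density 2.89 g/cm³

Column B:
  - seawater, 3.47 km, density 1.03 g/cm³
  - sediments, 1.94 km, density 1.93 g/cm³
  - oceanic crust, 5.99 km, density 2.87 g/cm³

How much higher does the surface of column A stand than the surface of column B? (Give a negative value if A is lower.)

For any compensation level in the mantle, the mantle terms cancel and isostasy reduces to e = (Σt_A − Σt_B) − (Σ(ρt)_A − Σ(ρt)_B) / ρ_m.
Σt_A = 34.5 km; Σt_B = 11.4 km; Σ(ρt)_A = 99.705; Σ(ρt)_B = 24.5096 (in km·g/cm³).
e = (34.5 − 11.4) − (99.705 − 24.5096) / 3.31 = 0.382 km.

0.382 km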